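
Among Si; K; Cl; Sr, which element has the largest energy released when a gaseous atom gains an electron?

Cl

Si is in period 3, group 14; Cl is in period 3, group 17; K is in period 4, group 1; Sr is in period 5, group 2.
EA tends to increase across a period and decrease down a group, though the pattern is less regular than for IE or radius.
Neither a single period nor a single group — weigh both effects.
K > Sr: the two effects oppose for this pair; the down-group effect wins (48 vs 5 kJ/mol).
Si > K: relative to K, both the across-period and down-group shifts push Si's electron affinity up.
Cl > Si: Cl lies to the right of Si in period 3, so the across-period effect alone puts Cl higher.
Tabulated electron affinity (kJ/mol): Si 134, Cl 349, K 48, Sr 5.
The largest energy released when a gaseous atom gains an electron among these belongs to Cl.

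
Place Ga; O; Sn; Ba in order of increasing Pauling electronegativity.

Ba, Ga, Sn, O

O is in period 2, group 16; Ga is in period 4, group 13; Sn is in period 5, group 14; Ba is in period 6, group 2.
Electronegativity increases across a period and decreases down a group, tracking effective nuclear charge and atomic size.
Neither a single period nor a single group — weigh both effects.
Ga > Ba: both effects reinforce here, so Ga is clearly the higher of the two.
Sn > Ga: the two effects oppose for this pair; the across-period effect wins (1.96 vs 1.81).
O > Sn: relative to Sn, both the across-period and down-group shifts push O's electronegativity up.
Approximate values (Pauling): O 3.44, Ga 1.81, Sn 1.96, Ba 0.89.
So from lowest to highest: Ba < Ga < Sn < O.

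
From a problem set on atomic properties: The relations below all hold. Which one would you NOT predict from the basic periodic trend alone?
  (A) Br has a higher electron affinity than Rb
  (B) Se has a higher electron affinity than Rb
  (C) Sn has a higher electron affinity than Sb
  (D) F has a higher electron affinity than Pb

The general trend: electron affinity increases across a period and decreases down a group.
(A) Br (period 4, group 17) vs Rb (period 5, group 1): the stated order agrees with the simple trend.
(B) Se (period 4, group 16) vs Rb (period 5, group 1): the stated order agrees with the simple trend.
(C) Sn (period 5, group 14) vs Sb (period 5, group 15): the stated order contradicts the simple trend.
(D) F (period 2, group 17) vs Pb (period 6, group 14): the stated order agrees with the simple trend.
The exception is (C): adding an electron to Sb's half-filled 5p³ is unfavourable, so Sn has the more exothermic EA.

(C)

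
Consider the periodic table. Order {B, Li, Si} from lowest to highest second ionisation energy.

Si, B, Li

After 1 electron has been removed, what remains? B⁺ still has 2 valence electrons; Li⁺ is the bare [He] core; Si⁺ still has 3 valence electrons.
Breaking into a closed-shell core is much more expensive than removing a leftover valence electron — Li has the largest IE_2 here.
Valence configurations: B⁺ [He]2s², Si⁺ [Ne]3s²3p¹.
Tabulated IE_2 (kJ/mol): B 2427, Li 7298, Si 1577.
Hence IE_2: Si < B < Li.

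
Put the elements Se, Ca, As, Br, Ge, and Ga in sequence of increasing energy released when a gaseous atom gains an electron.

Ca is in period 4, group 2; Ga is in period 4, group 13; Ge is in period 4, group 14; As is in period 4, group 15; Se is in period 4, group 16; Br is in period 4, group 17.
Atoms with high Z_eff and room in the valence shell (especially the halogens) have the most exothermic electron affinities.
All lie in period 4; the across-period trend (electron affinity increases left to right) applies, with the exception below.
Note the exception: Ge has a higher electron affinity than As, contrary to the simple trend — adding an electron to As's half-filled 4p³ is unfavourable, so Ge (4p²) has the more exothermic EA.
For reference (kJ/mol): Ca 2, Ga 29, Ge 119, As 78, Se 195, Br 325.
So from lowest to highest: Ca < Ga < As < Ge < Se < Br.

Ca < Ga < As < Ge < Se < Br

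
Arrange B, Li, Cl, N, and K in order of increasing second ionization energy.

Cl < B < N < K < Li

After 1 electron has been removed, what remains? B⁺ still has 2 valence electrons; Li⁺ is the bare [He] core; Cl⁺ still has 6 valence electrons; N⁺ still has 4 valence electrons; K⁺ is the bare [Ar] core.
Breaking into a closed-shell core is much more expensive than removing a leftover valence electron — K and Li have the largest IE_2 here.
Valence configurations: B⁺ [He]2s², Cl⁺ [Ne]3s²3p⁴, N⁺ [He]2s²2p².
Tabulated IE_2 (kJ/mol): B 2427, Li 7298, Cl 2298, N 2856, K 3052.
Putting it together, IE_2: Cl < B < N < K < Li.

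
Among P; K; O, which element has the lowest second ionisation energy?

P

The second ionization energy removes an electron from the +1 ion. For each element: P⁺ still has 4 valence electrons; K⁺ is the bare [Ar] core; O⁺ still has 5 valence electrons.
Usually core removal costs more than valence removal, but here the competition is close: a tightly held n=2 valence electron can cost more to remove than an n=3 core electron, so the actual values have to decide it.
Valence configurations: P⁺ [Ne]3s²3p², O⁺ [He]2s²2p³.
Approximate IE_2 values (kJ/mol): P 1907, K 3052, O 3388.
So the second ionization energies run P < K < O.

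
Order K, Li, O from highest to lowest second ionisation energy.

Li, O, K

Consider each +1 ion: K⁺ is the bare [Ar] core; Li⁺ is the bare [He] core; O⁺ still has 5 valence electrons.
Usually core removal costs more than valence removal, but here the competition is close: a tightly held n=2 valence electron can cost more to remove than an n=3 core electron, so the actual values have to decide it.
Tabulated IE_2 (kJ/mol): K 3052, Li 7298, O 3388.
So the second ionization energies run K < O < Li.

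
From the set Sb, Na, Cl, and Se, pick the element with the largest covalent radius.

Radius decreases left→right (rising Z_eff, same n) and increases top→bottom (higher n).
Here both period and group differ, so the two effects have to be weighed against each other.
Se > Cl: both effects reinforce here, so Se is clearly the larger of the two.
Sb > Se: relative to Se, both the across-period and down-group shifts push Sb's atomic radius up.
Na > Sb: the two effects oppose for this pair; the across-period effect wins (155 vs 140 pm).
For reference (pm): Na 155, Cl 99, Se 116, Sb 140.
The largest covalent radius among these belongs to Na.

Na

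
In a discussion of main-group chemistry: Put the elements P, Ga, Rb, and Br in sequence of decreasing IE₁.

Br > P > Ga > Rb

P is in period 3, group 15; Ga is in period 4, group 13; Br is in period 4, group 17; Rb is in period 5, group 1.
Across a period the outer electron is held more tightly (higher IE₁); down a group it sits in a higher shell, more shielded, and comes off more easily.
Neither a single period nor a single group — weigh both effects.
Ga > Rb: both effects reinforce here, so Ga is clearly the higher of the two.
P > Ga: both effects reinforce here, so P is clearly the higher of the two.
Br > P: the two effects oppose for this pair; the across-period effect wins (1140 vs 1012 kJ/mol).
For reference (kJ/mol): P 1012, Ga 579, Br 1140, Rb 403.
So from highest to lowest: Br > P > Ga > Rb.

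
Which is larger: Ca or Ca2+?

Ca

Forming Ca2+ removes 2 electrons from Ca. Fewer electrons for the same nuclear charge means less shielding and a higher Z_eff on the remaining electrons, and for main-group metals the entire outer shell is lost.
A cation is smaller than its parent atom: Ca2+ < Ca.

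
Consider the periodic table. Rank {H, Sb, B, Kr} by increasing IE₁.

B, Sb, H, Kr

H is in period 1, group 1; B is in period 2, group 13; Kr is in period 4, group 18; Sb is in period 5, group 15.
Removing the outermost electron gets harder across a period and easier down a group.
These span different periods and groups, so the two trends combine.
Sb > B: period and group pull opposite ways; the across-period shift dominates (831 vs 801 kJ/mol).
H > Sb: period and group pull opposite ways; the down-group shift dominates (1312 vs 831 kJ/mol).
Kr > H: period and group pull opposite ways; the across-period shift dominates (1351 vs 1312 kJ/mol).
For reference (kJ/mol): H 1312, B 801, Kr 1351, Sb 831.
So from lowest to highest: B < Sb < H < Kr.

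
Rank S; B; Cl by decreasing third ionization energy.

Consider each +2 ion: S²⁺ still has 4 valence electrons; B²⁺ still has 1 valence electron; Cl²⁺ still has 5 valence electrons.
All are still removing valence electrons, so compare the +2 ions as you would atoms: IE_3 generally rises across a period (higher Z_eff) and falls down a group (larger shell), subject to the usual subshell exceptions.
Valence configurations: S²⁺ [Ne]3s²3p², B²⁺ [He]2s¹, Cl²⁺ [Ne]3s²3p³.
The numbers (kJ/mol): S 3357, B 3660, Cl 3822.
Hence IE_3: S < B < Cl.

Cl > B > S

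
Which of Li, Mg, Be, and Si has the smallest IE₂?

The second ionization energy removes an electron from the +1 ion. For each element: Li⁺ is the bare [He] core; Mg⁺ still has 1 valence electron; Be⁺ still has 1 valence electron; Si⁺ still has 3 valence electrons.
Pulling an electron out of a noble-gas core costs far more than removing a remaining valence electron, so Li sits at the high end of IE_2.
Valence configurations: Mg⁺ [Ne]3s¹, Be⁺ [He]2s¹, Si⁺ [Ne]3s²3p¹.
The numbers (kJ/mol): Li 7298, Mg 1451, Be 1757, Si 1577.
So the second ionization energies run Mg < Si < Be < Li.

Mg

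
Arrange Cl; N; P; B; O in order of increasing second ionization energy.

P < Cl < B < N < O

The second ionization energy removes an electron from the +1 ion. For each element: Cl⁺ still has 6 valence electrons; N⁺ still has 4 valence electrons; P⁺ still has 4 valence electrons; B⁺ still has 2 valence electrons; O⁺ still has 5 valence electrons.
All are still removing valence electrons, so compare the +1 ions as you would atoms: IE_2 generally rises across a period (higher Z_eff) and falls down a group (larger shell), subject to the usual subshell exceptions.
Valence configurations: Cl⁺ [Ne]3s²3p⁴, N⁺ [He]2s²2p², P⁺ [Ne]3s²3p², B⁺ [He]2s², O⁺ [He]2s²2p³.
Approximate IE_2 values (kJ/mol): Cl 2298, N 2856, P 1907, B 2427, O 3388.
Hence IE_2: P < Cl < B < N < O.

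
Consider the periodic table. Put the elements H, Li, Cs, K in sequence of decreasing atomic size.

Cs > K > Li > H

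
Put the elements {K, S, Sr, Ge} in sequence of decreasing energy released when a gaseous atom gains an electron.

S > Ge > K > Sr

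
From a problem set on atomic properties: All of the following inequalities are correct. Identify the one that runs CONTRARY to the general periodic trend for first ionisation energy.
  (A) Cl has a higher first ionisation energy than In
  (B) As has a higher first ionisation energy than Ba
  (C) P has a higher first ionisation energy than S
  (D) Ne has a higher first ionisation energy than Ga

The general trend: first ionisation energy increases across a period and decreases down a group.
(A) Cl (period 3, group 17) vs In (period 5, group 13): the stated order agrees with the simple trend.
(B) As (period 4, group 15) vs Ba (period 6, group 2): the stated order agrees with the simple trend.
(C) P (period 3, group 15) vs S (period 3, group 16): the stated order contradicts the simple trend.
(D) Ne (period 2, group 18) vs Ga (period 4, group 13): the stated order agrees with the simple trend.
The exception is (C): S (3p⁴) ionizes more easily than half-filled P (3p³) because the paired 3p electron in S is pushed out by e⁻–e⁻ repulsion.

(C)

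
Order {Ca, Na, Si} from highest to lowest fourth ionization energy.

Na, Ca, Si

After 3 electrons have been removed, what remains? Ca³⁺ is already 1 electron into the core; Na³⁺ is already 2 electrons into the core; Si³⁺ still has 1 valence electron.
Breaking into a closed-shell core is much more expensive than removing a leftover valence electron — Ca and Na have the largest IE_4 here.
Approximate IE_4 values (kJ/mol): Ca 6491, Na 9543, Si 4356.
Putting it together, IE_4: Si < Ca < Na.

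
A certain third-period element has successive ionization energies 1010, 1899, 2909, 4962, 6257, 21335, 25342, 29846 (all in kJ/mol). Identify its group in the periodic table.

Group 15

Look for the largest jump between consecutive ionization energies: IE6/IE5 ≈ 3.4, far larger than any earlier ratio.
That jump marks the point where a core electron is being removed. So the atom has 5 valence electrons.
A main-group element with 5 valence electrons is in group 15.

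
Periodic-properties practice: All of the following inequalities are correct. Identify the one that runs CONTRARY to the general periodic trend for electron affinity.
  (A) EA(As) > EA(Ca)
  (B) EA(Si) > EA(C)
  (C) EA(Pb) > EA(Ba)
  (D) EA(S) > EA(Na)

(B)

The general trend: electron affinity increases across a period and decreases down a group.
(A) As (period 4, group 15) vs Ca (period 4, group 2): the stated order agrees with the simple trend.
(B) Si (period 3, group 14) vs C (period 2, group 14): the stated order contradicts the simple trend.
(C) Pb (period 6, group 14) vs Ba (period 6, group 2): the stated order agrees with the simple trend.
(D) S (period 3, group 16) vs Na (period 3, group 1): the stated order agrees with the simple trend.
The exception is (B): Si's larger, more diffuse 3p orbitals accept an added electron slightly more readily than C's compact 2p.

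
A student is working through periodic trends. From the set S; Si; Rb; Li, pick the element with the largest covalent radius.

Rb

Li is in period 2, group 1; Si is in period 3, group 14; S is in period 3, group 16; Rb is in period 5, group 1.
Moving right in a period, electrons are added to the same shell under a stronger nuclear pull, so atoms get smaller; moving down, a new shell is opened and atoms get larger.
Here both period and group differ, so the two effects have to be weighed against each other.
Si > S: both are in period 3; the period trend gives Si the larger value.
Li > Si: the two effects oppose for this pair; the across-period effect wins (133 vs 116 pm).
Rb > Li: Rb sits below Li in group 1, so the down-group effect alone puts Rb larger.
Tabulated atomic radius (pm): Li 133, Si 116, S 103, Rb 210.
The largest covalent radius among these belongs to Rb.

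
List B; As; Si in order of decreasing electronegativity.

B is in period 2, group 13; Si is in period 3, group 14; As is in period 4, group 15.
EN rises left→right (higher Z_eff, smaller atoms) and falls top→bottom (larger, more shielded atoms).
A diagonal step moves right (one effect) and down (the opposite effect) at once.
B > Si: period and group pull opposite ways; the down-group shift dominates (2.04 vs 1.90).
As > B: period and group pull opposite ways; the across-period shift dominates (2.18 vs 2.04).
For reference (Pauling): B 2.04, Si 1.90, As 2.18.
So from highest to lowest: As > B > Si.

As, B, Si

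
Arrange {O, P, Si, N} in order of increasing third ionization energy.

P < Si < N < O

IE_3 is the cost of taking one more electron from the +2 cation: O²⁺ still has 4 valence electrons; P²⁺ still has 3 valence electrons; Si²⁺ still has 2 valence electrons; N²⁺ still has 3 valence electrons.
All are still removing valence electrons, so compare the +2 ions as you would atoms: IE_3 generally rises across a period (higher Z_eff) and falls down a group (larger shell), subject to the usual subshell exceptions.
Valence configurations: O²⁺ [He]2s²2p², P²⁺ [Ne]3s²3p¹, Si²⁺ [Ne]3s², N²⁺ [He]2s²2p¹.
P²⁺ loses a lone 3p electron whereas Si²⁺ must break into a filled 3s² pair, so IE_3(Si) > IE_3(P) even though P has the higher nuclear charge.
Tabulated IE_3 (kJ/mol): O 5300, P 2914, Si 3232, N 4578.
So the third ionization energies run P < Si < N < O.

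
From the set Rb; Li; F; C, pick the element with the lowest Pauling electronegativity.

Rb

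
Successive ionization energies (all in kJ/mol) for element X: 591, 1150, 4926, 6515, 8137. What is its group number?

Look for the largest jump between consecutive ionization energies: IE3/IE2 ≈ 4.3, far larger than any earlier ratio.
That jump marks the point where a core electron is being removed. So the atom has 2 valence electrons.
A main-group element with 2 valence electrons is in group 2.

Group 2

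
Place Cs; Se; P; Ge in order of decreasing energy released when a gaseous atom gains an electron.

Se > Ge > P > Cs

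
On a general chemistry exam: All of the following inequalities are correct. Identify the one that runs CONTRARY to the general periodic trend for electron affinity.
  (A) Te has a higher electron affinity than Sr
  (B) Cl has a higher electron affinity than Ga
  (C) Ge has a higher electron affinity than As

The general trend: electron affinity increases across a period and decreases down a group.
(A) Te (period 5, group 16) vs Sr (period 5, group 2): the stated order agrees with the simple trend.
(B) Cl (period 3, group 17) vs Ga (period 4, group 13): the stated order agrees with the simple trend.
(C) Ge (period 4, group 14) vs As (period 4, group 15): the stated order contradicts the simple trend.
The exception is (C): adding an electron to As's half-filled 4p³ is unfavourable, so Ge (4p²) has the more exothermic EA.

(C)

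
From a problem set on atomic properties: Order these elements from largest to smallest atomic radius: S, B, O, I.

I > S > B > O

B is in period 2, group 13; O is in period 2, group 16; S is in period 3, group 16; I is in period 5, group 17.
Moving right in a period, electrons are added to the same shell under a stronger nuclear pull, so atoms get smaller; moving down, a new shell is opened and atoms get larger.
These span different periods and groups, so the two trends combine.
B > O: B lies to the left of O in period 2, so the across-period effect alone puts B larger.
S > B: period and group pull opposite ways; the down-group shift dominates (103 vs 85 pm).
I > S: the two effects oppose for this pair; the down-group effect wins (133 vs 103 pm).
For reference (pm): B 85, O 63, S 103, I 133.
So from largest to smallest: I > S > B > O.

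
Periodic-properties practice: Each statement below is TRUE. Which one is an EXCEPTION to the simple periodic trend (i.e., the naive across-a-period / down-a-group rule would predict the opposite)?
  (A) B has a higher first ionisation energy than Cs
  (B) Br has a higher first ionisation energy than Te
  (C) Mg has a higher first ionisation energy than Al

The general trend: first ionisation energy increases across a period and decreases down a group.
(A) B (period 2, group 13) vs Cs (period 6, group 1): the stated order agrees with the simple trend.
(B) Br (period 4, group 17) vs Te (period 5, group 16): the stated order agrees with the simple trend.
(C) Mg (period 3, group 2) vs Al (period 3, group 13): the stated order contradicts the simple trend.
The exception is (C): Al's single 3p electron is easier to remove than one from Mg's filled 3s².

(C)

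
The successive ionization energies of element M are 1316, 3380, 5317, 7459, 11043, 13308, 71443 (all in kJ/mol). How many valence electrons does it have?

Look for the largest jump between consecutive ionization energies: IE7/IE6 ≈ 5.4, far larger than any earlier ratio.
That jump marks the point where a core electron is being removed. So the atom has 6 valence electrons.

6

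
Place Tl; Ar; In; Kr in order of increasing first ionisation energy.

In < Tl < Kr < Ar

Ar is in period 3, group 18; Kr is in period 4, group 18; In is in period 5, group 13; Tl is in period 6, group 13.
Across a period the outer electron is held more tightly (higher IE₁); down a group it sits in a higher shell, more shielded, and comes off more easily.
Neither a single period nor a single group — weigh both effects.
Tl > In: this pair runs against the simple trend — see the exception note.
Kr > Tl: relative to Tl, both the across-period and down-group shifts push Kr's first ionization energy up.
Ar > Kr: they share group 18; the group trend gives Ar the larger value.
Note the exception: Tl has a higher first ionization energy than In, contrary to the simple trend — relativistic 6s stabilisation and poor 4f/5d shielding distort the trend for the heavy p-block elements.
For reference (kJ/mol): Ar 1521, Kr 1351, In 558, Tl 589.
So from lowest to highest: In < Tl < Kr < Ar.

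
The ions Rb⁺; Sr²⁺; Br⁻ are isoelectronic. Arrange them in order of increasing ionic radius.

Sr²⁺, Rb⁺, Br⁻

All of these have 36 electrons, so size is governed by nuclear charge alone: the more protons, the stronger the pull on the same electron cloud, and the smaller the ion.
Nuclear charges: Sr²⁺ (Z=38), Rb⁺ (Z=37), Br⁻ (Z=35).
Smallest to largest: Sr²⁺ < Rb⁺ < Br⁻.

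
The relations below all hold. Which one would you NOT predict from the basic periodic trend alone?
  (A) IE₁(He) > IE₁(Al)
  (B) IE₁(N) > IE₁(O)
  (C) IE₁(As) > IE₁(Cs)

The general trend: first ionization energy increases across a period and decreases down a group.
(A) He (period 1, group 18) vs Al (period 3, group 13): the stated order agrees with the simple trend.
(B) N (period 2, group 15) vs O (period 2, group 16): the stated order contradicts the simple trend.
(C) As (period 4, group 15) vs Cs (period 6, group 1): the stated order agrees with the simple trend.
The exception is (B): pairing an electron in O's 2p⁴ costs repulsion energy, so O ionizes more easily than half-filled N (2p³).

(B)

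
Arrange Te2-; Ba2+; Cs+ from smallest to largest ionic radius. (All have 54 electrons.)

All of these have 54 electrons, so size is governed by nuclear charge alone: the more protons, the stronger the pull on the same electron cloud, and the smaller the ion.
Nuclear charges: Ba2+ (Z=56), Cs+ (Z=55), Te2- (Z=52).
Smallest to largest: Ba2+ < Cs+ < Te2-.

Ba2+ < Cs+ < Te2-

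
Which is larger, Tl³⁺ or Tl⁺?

Tl⁺

Both ions have Z = 81 protons, but Tl³⁺ has lost more electrons, so its remaining electrons feel a larger effective nuclear charge per electron and are pulled in more tightly.
Higher positive charge → smaller ion, so Tl⁺ > Tl³⁺.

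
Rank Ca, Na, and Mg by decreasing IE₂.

Consider each +1 ion: Ca⁺ still has 1 valence electron; Na⁺ is the bare [Ne] core; Mg⁺ still has 1 valence electron.
Breaking into a closed-shell core is much more expensive than removing a leftover valence electron — Na has the largest IE_2 here.
Valence configurations: Ca⁺ [Ar]4s¹, Mg⁺ [Ne]3s¹.
Approximate IE_2 values (kJ/mol): Ca 1145, Na 4562, Mg 1451.
So the second ionization energies run Ca < Mg < Na.

Na > Mg > Ca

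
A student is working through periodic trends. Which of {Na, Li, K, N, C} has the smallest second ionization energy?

IE_2 is the cost of taking one more electron from the +1 cation: Na⁺ is the bare [Ne] core; Li⁺ is the bare [He] core; K⁺ is the bare [Ar] core; N⁺ still has 4 valence electrons; C⁺ still has 3 valence electrons.
Pulling an electron out of a noble-gas core costs far more than removing a remaining valence electron, so K, Na and Li sit at the high end of IE_2.
Valence configurations: N⁺ [He]2s²2p², C⁺ [He]2s²2p¹.
Approximate IE_2 values (kJ/mol): Na 4562, Li 7298, K 3052, N 2856, C 2353.
So the second ionization energies run C < N < K < Na < Li.

C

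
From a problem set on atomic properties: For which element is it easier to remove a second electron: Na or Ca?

Ca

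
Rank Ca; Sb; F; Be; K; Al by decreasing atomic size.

K, Ca, Sb, Al, Be, F

Be is in period 2, group 2; F is in period 2, group 17; Al is in period 3, group 13; K is in period 4, group 1; Ca is in period 4, group 2; Sb is in period 5, group 15.
Atomic radius shrinks across a period as nuclear charge pulls the same shell inward, and grows down a group as new shells are added.
Here both period and group differ, so the two effects have to be weighed against each other.
Be > F: both are in period 2; the period trend gives Be the larger value.
Al > Be: the two effects oppose for this pair; the down-group effect wins (126 vs 102 pm).
Sb > Al: the two effects oppose for this pair; the down-group effect wins (140 vs 126 pm).
Ca > Sb: period and group pull opposite ways; the across-period shift dominates (171 vs 140 pm).
K > Ca: K lies to the left of Ca in period 4, so the across-period effect alone puts K larger.
For reference (pm): Be 102, F 64, Al 126, K 196, Ca 171, Sb 140.
So from largest to smallest: K > Ca > Sb > Al > Be > F.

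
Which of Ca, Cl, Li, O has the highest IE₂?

Consider each +1 ion: Ca⁺ still has 1 valence electron; Cl⁺ still has 6 valence electrons; Li⁺ is the bare [He] core; O⁺ still has 5 valence electrons.
Breaking into a closed-shell core is much more expensive than removing a leftover valence electron — Li has the largest IE_2 here.
Valence configurations: Ca⁺ [Ar]4s¹, Cl⁺ [Ne]3s²3p⁴, O⁺ [He]2s²2p³.
Tabulated IE_2 (kJ/mol): Ca 1145, Cl 2298, Li 7298, O 3388.
Overall IE_2 order: Ca < Cl < O < Li.

Li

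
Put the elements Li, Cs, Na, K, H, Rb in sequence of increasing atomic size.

H is in period 1, group 1; Li is in period 2, group 1; Na is in period 3, group 1; K is in period 4, group 1; Rb is in period 5, group 1; Cs is in period 6, group 1.
Atomic radius shrinks across a period as nuclear charge pulls the same shell inward, and grows down a group as new shells are added.
All are in group 1, so atomic radius increases down the group.
So from smallest to largest: H < Li < Na < K < Rb < Cs.

H < Li < Na < K < Rb < Cs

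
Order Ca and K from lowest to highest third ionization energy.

K < Ca

IE_3 is the cost of taking one more electron from the +2 cation: Ca²⁺ is the bare [Ar] core; K²⁺ is already 1 electron into the core.
All of these are removing an electron from a noble-gas core or deeper; the smaller core (lower principal quantum number) is held far more tightly, and within a period the higher nuclear charge binds the same core more tightly.
Approximate IE_3 values (kJ/mol): Ca 4912, K 4420.
Overall IE_3 order: K < Ca.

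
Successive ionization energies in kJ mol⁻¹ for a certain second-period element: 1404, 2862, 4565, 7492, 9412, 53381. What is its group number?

Group 15

Look for the largest jump between consecutive ionization energies: IE6/IE5 ≈ 5.7, far larger than any earlier ratio.
That jump marks the point where a core electron is being removed. So the atom has 5 valence electrons.
A main-group element with 5 valence electrons is in group 15.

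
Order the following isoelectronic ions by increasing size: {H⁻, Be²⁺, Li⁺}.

Be²⁺, Li⁺, H⁻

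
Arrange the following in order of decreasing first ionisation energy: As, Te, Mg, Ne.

Ne is in period 2, group 18; Mg is in period 3, group 2; As is in period 4, group 15; Te is in period 5, group 16.
IE₁ increases left→right with effective nuclear charge and decreases top→bottom as the valence shell moves farther out.
Neither a single period nor a single group — weigh both effects.
Te > Mg: period and group pull opposite ways; the across-period shift dominates (869 vs 738 kJ/mol).
As > Te: the two effects oppose for this pair; the down-group effect wins (947 vs 869 kJ/mol).
Ne > As: relative to As, both the across-period and down-group shifts push Ne's first ionization energy up.
Approximate values (kJ/mol): Ne 2081, Mg 738, As 947, Te 869.
So from highest to lowest: Ne > As > Te > Mg.

Ne, As, Te, Mg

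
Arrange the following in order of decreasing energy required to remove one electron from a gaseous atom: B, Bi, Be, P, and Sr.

P > Be > B > Bi > Sr

IE₁ increases left→right with effective nuclear charge and decreases top→bottom as the valence shell moves farther out.
Here both period and group differ, so the two effects have to be weighed against each other.
Bi > Sr: the two effects oppose for this pair; the across-period effect wins (703 vs 550 kJ/mol).
B > Bi: period and group pull opposite ways; the down-group shift dominates (801 vs 703 kJ/mol).
Be > B: this pair runs against the simple trend — see the exception note.
P > Be: the two effects oppose for this pair; the across-period effect wins (1012 vs 900 kJ/mol).
Note the exception: Be has a higher first ionization energy than B, contrary to the simple trend — removing B's lone 2p electron is easier than breaking Be's filled 2s².
Tabulated first ionization energy (kJ/mol): Be 900, B 801, P 1012, Sr 550, Bi 703.
So from highest to lowest: P > Be > B > Bi > Sr.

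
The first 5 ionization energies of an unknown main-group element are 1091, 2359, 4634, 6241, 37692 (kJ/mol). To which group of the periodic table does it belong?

Look for the largest jump between consecutive ionization energies: IE5/IE4 ≈ 6.0, far larger than any earlier ratio.
That jump marks the point where a core electron is being removed. So the atom has 4 valence electrons.
A main-group element with 4 valence electrons is in group 14.

Group 14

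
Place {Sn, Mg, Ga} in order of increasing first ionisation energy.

Ga < Sn < Mg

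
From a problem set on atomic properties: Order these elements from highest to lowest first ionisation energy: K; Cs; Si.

Si > K > Cs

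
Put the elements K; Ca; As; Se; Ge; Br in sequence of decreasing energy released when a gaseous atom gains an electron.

EA tends to increase across a period and decrease down a group, though the pattern is less regular than for IE or radius.
All lie in period 4; the across-period trend (electron affinity increases left to right) applies, with the exception below.
Note the exception: K has a higher electron affinity than Ca, contrary to the simple trend — adding an electron to Ca (ns²) has to open a new, higher-energy np subshell, which is unfavourable.
Note the exception: Ge has a higher electron affinity than As, contrary to the simple trend — adding an electron to As's half-filled 4p³ is unfavourable, so Ge (4p²) has the more exothermic EA.
Tabulated electron affinity (kJ/mol): K 48, Ca 2, Ge 119, As 78, Se 195, Br 325.
So from highest to lowest: Br > Se > Ge > As > K > Ca.

Br > Se > Ge > As > K > Ca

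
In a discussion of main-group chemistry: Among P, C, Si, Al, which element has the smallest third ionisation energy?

Al

After 2 electrons have been removed, what remains? P²⁺ still has 3 valence electrons; C²⁺ still has 2 valence electrons; Si²⁺ still has 2 valence electrons; Al²⁺ still has 1 valence electron.
All are still removing valence electrons, so compare the +2 ions as you would atoms: IE_3 generally rises across a period (higher Z_eff) and falls down a group (larger shell), subject to the usual subshell exceptions.
Valence configurations: P²⁺ [Ne]3s²3p¹, C²⁺ [He]2s², Si²⁺ [Ne]3s², Al²⁺ [Ne]3s¹.
P²⁺ loses a lone 3p electron whereas Si²⁺ must break into a filled 3s² pair, so IE_3(Si) > IE_3(P) even though P has the higher nuclear charge.
Approximate IE_3 values (kJ/mol): P 2914, C 4620, Si 3232, Al 2745.
So the third ionization energies run Al < P < Si < C.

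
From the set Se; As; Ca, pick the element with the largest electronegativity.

Se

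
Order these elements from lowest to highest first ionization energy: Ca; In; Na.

Na < In < Ca

First ionization energy rises across a period (greater Z_eff holds electrons more tightly) and falls down a group (valence electrons are farther from the nucleus).
These sit on a diagonal, where the across-period and down-group effects partly cancel.
In > Na: the two effects oppose for this pair; the across-period effect wins (558 vs 496 kJ/mol).
Ca > In: period and group pull opposite ways; the down-group shift dominates (590 vs 558 kJ/mol).
Tabulated first ionization energy (kJ/mol): Na 496, Ca 590, In 558.
So from lowest to highest: Na < In < Ca.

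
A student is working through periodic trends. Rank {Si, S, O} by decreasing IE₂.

IE_2 is the cost of taking one more electron from the +1 cation: Si⁺ still has 3 valence electrons; S⁺ still has 5 valence electrons; O⁺ still has 5 valence electrons.
All are still removing valence electrons, so compare the +1 ions as you would atoms: IE_2 generally rises across a period (higher Z_eff) and falls down a group (larger shell), subject to the usual subshell exceptions.
Valence configurations: Si⁺ [Ne]3s²3p¹, S⁺ [Ne]3s²3p³, O⁺ [He]2s²2p³.
Approximate IE_2 values (kJ/mol): Si 1577, S 2252, O 3388.
Hence IE_2: Si < S < O.

O, S, Si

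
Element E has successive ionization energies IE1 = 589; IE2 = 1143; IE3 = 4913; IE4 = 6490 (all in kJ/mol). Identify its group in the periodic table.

Group 2

Look for the largest jump between consecutive ionization energies: IE3/IE2 ≈ 4.3, far larger than any earlier ratio.
That jump marks the point where a core electron is being removed. So the atom has 2 valence electrons.
A main-group element with 2 valence electrons is in group 2.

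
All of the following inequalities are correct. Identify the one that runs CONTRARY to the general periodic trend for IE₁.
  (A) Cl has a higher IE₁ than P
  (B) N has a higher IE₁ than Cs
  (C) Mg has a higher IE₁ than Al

(C)

The general trend: IE₁ increases across a period and decreases down a group.
(A) Cl (period 3, group 17) vs P (period 3, group 15): the stated order agrees with the simple trend.
(B) N (period 2, group 15) vs Cs (period 6, group 1): the stated order agrees with the simple trend.
(C) Mg (period 3, group 2) vs Al (period 3, group 13): the stated order contradicts the simple trend.
The exception is (C): Al's single 3p electron is easier to remove than one from Mg's filled 3s².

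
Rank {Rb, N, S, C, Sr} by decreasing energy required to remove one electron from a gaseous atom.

N > C > S > Sr > Rb

First ionization energy rises across a period (greater Z_eff holds electrons more tightly) and falls down a group (valence electrons are farther from the nucleus).
These span different periods and groups, so the two trends combine.
Sr > Rb: both are in period 5; the period trend gives Sr the larger value.
S > Sr: relative to Sr, both the across-period and down-group shifts push S's first ionization energy up.
C > S: the two effects oppose for this pair; the down-group effect wins (1086 vs 1000 kJ/mol).
N > C: both are in period 2; the period trend gives N the larger value.
For reference (kJ/mol): C 1086, N 1402, S 1000, Rb 403, Sr 550.
So from highest to lowest: N > C > S > Sr > Rb.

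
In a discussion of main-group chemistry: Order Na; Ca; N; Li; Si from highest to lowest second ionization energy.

Li > Na > N > Si > Ca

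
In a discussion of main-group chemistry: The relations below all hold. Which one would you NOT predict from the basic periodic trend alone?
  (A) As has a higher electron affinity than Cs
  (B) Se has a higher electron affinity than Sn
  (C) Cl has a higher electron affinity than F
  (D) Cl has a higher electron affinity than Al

(C)

The general trend: electron affinity increases across a period and decreases down a group.
(A) As (period 4, group 15) vs Cs (period 6, group 1): the stated order agrees with the simple trend.
(B) Se (period 4, group 16) vs Sn (period 5, group 14): the stated order agrees with the simple trend.
(C) Cl (period 3, group 17) vs F (period 2, group 17): the stated order contradicts the simple trend.
(D) Cl (period 3, group 17) vs Al (period 3, group 13): the stated order agrees with the simple trend.
The exception is (C): F's small 2p subshell makes the incoming electron feel strong e⁻–e⁻ repulsion, so Cl actually releases more energy on gaining an electron.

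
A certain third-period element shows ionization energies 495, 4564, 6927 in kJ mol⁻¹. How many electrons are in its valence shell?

1

Look for the largest jump between consecutive ionization energies: IE2/IE1 ≈ 9.2, far larger than any earlier ratio.
That jump marks the point where a core electron is being removed. So the atom has 1 valence electron.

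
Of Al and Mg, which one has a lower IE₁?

Al

Mg is in period 3, group 2; Al is in period 3, group 13.
Across a period the outer electron is held more tightly (higher IE₁); down a group it sits in a higher shell, more shielded, and comes off more easily.
All lie in period 3; the across-period trend (first ionization energy increases left to right) applies, with the exception below.
Note the exception: Mg has a higher first ionization energy than Al, contrary to the simple trend — Al's single 3p electron is easier to remove than one from Mg's filled 3s².
For reference (kJ/mol): Mg 738, Al 578.
So Al has the lower IE₁ (Al < Mg).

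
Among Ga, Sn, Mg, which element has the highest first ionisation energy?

Mg is in period 3, group 2; Ga is in period 4, group 13; Sn is in period 5, group 14.
First ionization energy rises across a period (greater Z_eff holds electrons more tightly) and falls down a group (valence electrons are farther from the nucleus).
A diagonal step moves right (one effect) and down (the opposite effect) at once.
Sn > Ga: period and group pull opposite ways; the across-period shift dominates (709 vs 579 kJ/mol).
Mg > Sn: period and group pull opposite ways; the down-group shift dominates (738 vs 709 kJ/mol).
For reference (kJ/mol): Mg 738, Ga 579, Sn 709.
The highest first ionisation energy among these belongs to Mg.

Mg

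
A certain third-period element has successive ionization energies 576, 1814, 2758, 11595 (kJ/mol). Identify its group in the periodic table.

Look for the largest jump between consecutive ionization energies: IE4/IE3 ≈ 4.2, far larger than any earlier ratio.
That jump marks the point where a core electron is being removed. So the atom has 3 valence electrons.
A main-group element with 3 valence electrons is in group 13.

Group 13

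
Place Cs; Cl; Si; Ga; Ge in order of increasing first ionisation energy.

Si is in period 3, group 14; Cl is in period 3, group 17; Ga is in period 4, group 13; Ge is in period 4, group 14; Cs is in period 6, group 1.
First ionization energy rises across a period (greater Z_eff holds electrons more tightly) and falls down a group (valence electrons are farther from the nucleus).
Neither a single period nor a single group — weigh both effects.
Ga > Cs: relative to Cs, both the across-period and down-group shifts push Ga's first ionization energy up.
Ge > Ga: both are in period 4; the period trend gives Ge the larger value.
Si > Ge: Si sits above Ge in group 14, so the down-group effect alone puts Si higher.
Cl > Si: Cl lies to the right of Si in period 3, so the across-period effect alone puts Cl higher.
Approximate values (kJ/mol): Si 786, Cl 1251, Ga 579, Ge 762, Cs 376.
So from lowest to highest: Cs < Ga < Ge < Si < Cl.

Cs < Ga < Ge < Si < Cl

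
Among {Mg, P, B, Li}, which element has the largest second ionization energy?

Consider each +1 ion: Mg⁺ still has 1 valence electron; P⁺ still has 4 valence electrons; B⁺ still has 2 valence electrons; Li⁺ is the bare [He] core.
Core electrons are held far more tightly than valence electrons, so Li tops the IE_2 order.
Valence configurations: Mg⁺ [Ne]3s¹, P⁺ [Ne]3s²3p², B⁺ [He]2s².
Tabulated IE_2 (kJ/mol): Mg 1451, P 1907, B 2427, Li 7298.
Overall IE_2 order: Mg < P < B < Li.

Li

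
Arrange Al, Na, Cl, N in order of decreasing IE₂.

Na, N, Cl, Al

The second ionization energy removes an electron from the +1 ion. For each element: Al⁺ still has 2 valence electrons; Na⁺ is the bare [Ne] core; Cl⁺ still has 6 valence electrons; N⁺ still has 4 valence electrons.
Pulling an electron out of a noble-gas core costs far more than removing a remaining valence electron, so Na sits at the high end of IE_2.
Valence configurations: Al⁺ [Ne]3s², Cl⁺ [Ne]3s²3p⁴, N⁺ [He]2s²2p².
Approximate IE_2 values (kJ/mol): Al 1817, Na 4562, Cl 2298, N 2856.
Putting it together, IE_2: Al < Cl < N < Na.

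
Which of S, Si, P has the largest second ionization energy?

Consider each +1 ion: S⁺ still has 5 valence electrons; Si⁺ still has 3 valence electrons; P⁺ still has 4 valence electrons.
All are still removing valence electrons, so compare the +1 ions as you would atoms: IE_2 generally rises across a period (higher Z_eff) and falls down a group (larger shell), subject to the usual subshell exceptions.
Valence configurations: S⁺ [Ne]3s²3p³, Si⁺ [Ne]3s²3p¹, P⁺ [Ne]3s²3p².
The numbers (kJ/mol): S 2252, Si 1577, P 1907.
So the second ionization energies run Si < P < S.

S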